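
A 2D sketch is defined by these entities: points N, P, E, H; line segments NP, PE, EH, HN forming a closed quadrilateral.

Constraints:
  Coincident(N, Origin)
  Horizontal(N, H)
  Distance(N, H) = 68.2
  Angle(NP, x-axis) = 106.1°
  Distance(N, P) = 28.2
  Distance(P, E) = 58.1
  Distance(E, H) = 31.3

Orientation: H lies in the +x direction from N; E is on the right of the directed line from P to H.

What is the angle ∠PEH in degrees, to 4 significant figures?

126.4°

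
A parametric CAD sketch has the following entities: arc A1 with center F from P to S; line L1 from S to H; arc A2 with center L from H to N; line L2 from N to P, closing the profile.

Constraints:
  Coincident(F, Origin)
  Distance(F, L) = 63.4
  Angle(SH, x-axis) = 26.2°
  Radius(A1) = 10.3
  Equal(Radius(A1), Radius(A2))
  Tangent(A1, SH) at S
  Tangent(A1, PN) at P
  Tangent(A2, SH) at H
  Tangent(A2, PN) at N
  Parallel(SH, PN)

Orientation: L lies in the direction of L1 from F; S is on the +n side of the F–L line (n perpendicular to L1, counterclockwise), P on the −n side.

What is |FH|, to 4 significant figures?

64.23

The slot axis is L1's direction at 26.2°, so u = (cos 26.2°, sin 26.2°) = (0.8973, 0.4415) and n = (−sin 26.2°, cos 26.2°) = (-0.4415, 0.8973). F is at the origin and L lies 63.4 along u from F, so L = 63.4·u = (56.89, 27.99). Tangency of A1 to both parallel lines with radius 10.3 puts S and P at F ± 10.3·n: S = (-4.548, 9.242), P = (4.548, -9.242). Equal radii place H and N the same way about L: H = L + 10.3·n = (52.34, 37.23), N = L − 10.3·n = (61.43, 18.75). Then |FH| = |H − F| = 64.23.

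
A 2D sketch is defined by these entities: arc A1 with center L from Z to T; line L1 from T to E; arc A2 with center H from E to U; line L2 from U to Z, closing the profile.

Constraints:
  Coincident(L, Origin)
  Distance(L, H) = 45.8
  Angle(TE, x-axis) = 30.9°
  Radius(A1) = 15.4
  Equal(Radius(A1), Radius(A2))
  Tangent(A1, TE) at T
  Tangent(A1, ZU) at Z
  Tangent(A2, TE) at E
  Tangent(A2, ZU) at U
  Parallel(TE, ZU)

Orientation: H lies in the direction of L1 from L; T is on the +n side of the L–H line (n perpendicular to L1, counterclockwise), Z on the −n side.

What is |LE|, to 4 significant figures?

48.32

Tangency of A1 to both parallel lines with radius 15.4 puts T and Z at L ± 15.4·n: T = (-7.909, 13.21), Z = (7.909, -13.21). Equal radii place E and U the same way about H: E = H + 15.4·n = (31.39, 36.73), U = H − 15.4·n = (47.21, 10.31). Then |LE| = |E − L| = 48.32.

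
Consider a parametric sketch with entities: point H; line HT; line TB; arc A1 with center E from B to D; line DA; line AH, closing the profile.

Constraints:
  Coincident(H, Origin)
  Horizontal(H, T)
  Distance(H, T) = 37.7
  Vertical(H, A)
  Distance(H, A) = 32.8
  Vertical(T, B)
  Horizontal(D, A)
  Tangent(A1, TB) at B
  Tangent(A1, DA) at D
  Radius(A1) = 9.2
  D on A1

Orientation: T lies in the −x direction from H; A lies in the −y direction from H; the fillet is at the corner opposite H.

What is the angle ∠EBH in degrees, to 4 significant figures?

32.05°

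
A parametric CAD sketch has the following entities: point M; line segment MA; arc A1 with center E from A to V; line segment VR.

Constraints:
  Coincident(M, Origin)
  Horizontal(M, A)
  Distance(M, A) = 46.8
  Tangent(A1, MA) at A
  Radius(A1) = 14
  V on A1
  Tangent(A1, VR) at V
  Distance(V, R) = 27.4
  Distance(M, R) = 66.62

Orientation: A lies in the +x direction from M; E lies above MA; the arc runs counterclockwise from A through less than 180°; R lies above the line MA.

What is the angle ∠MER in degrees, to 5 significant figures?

111.57°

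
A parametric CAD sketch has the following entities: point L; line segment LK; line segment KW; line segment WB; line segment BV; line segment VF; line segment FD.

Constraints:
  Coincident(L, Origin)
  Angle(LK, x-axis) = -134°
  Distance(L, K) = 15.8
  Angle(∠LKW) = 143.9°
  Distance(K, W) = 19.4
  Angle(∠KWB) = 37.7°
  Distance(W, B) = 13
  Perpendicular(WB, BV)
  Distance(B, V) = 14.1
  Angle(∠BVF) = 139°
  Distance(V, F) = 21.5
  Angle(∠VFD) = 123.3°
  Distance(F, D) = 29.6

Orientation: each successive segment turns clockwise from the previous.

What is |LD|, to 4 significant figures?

63.17

∠BVF = 139.0° gives VF at -83.40° from the x-axis; with |VF| = 21.5, F = (-8.437, -35.97). ∠VFD = 123.3° gives FD at -140.1° from the x-axis; with |FD| = 29.6, D = (-31.15, -54.95). Then |LD| = |D − L| = 63.17.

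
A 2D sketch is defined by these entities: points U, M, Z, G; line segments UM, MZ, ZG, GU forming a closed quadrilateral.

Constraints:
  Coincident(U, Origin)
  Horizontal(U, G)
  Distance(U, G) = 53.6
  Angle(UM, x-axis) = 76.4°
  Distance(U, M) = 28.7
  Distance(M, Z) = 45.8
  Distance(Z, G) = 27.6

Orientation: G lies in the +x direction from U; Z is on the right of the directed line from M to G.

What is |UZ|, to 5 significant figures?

31.332

U is at the origin; U and G share the same y with |UG| = 53.6 and G in +x, so G = (53.6, 0). UM runs at 76.4° with |UM| = 28.7, so M = (6.7486, 27.895). Z is determined by |MZ| = 45.8 and |ZG| = 27.6 together: it lies at the intersection of circle(M, 45.8) and circle(G, 27.6). With |MG| = 54.527, the foot of the radical line on MG is 39.513 from M and the perpendicular offset is √(45.8² − 39.513²) = 23.159. Taking the right-of-MG solution: Z = (28.852, -12.218).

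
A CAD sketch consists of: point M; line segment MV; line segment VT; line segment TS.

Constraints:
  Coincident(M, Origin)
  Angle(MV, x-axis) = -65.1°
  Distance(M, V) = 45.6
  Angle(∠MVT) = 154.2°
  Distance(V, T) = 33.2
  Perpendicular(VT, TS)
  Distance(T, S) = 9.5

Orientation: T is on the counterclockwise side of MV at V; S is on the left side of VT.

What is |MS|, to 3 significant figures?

75.0

M is at the origin; MV runs at -65.1° with length 45.6, so V = 45.6·(cos -65.1°, sin -65.1°) = (19.2, -41.4). ∠MVT = 154.2°, so VT runs at -65.1° + (180° − 154.2°) = -39.3° from the x-axis; with |VT| = 33.2, T = V + 33.2·(cos -39.3°, sin -39.3°) = (44.9, -62.4). The perpendicularity gives TS at right angles to VT; with |TS| = 9.5 on the left of VT, S = T + 9.5·(0.633, 0.774) = (50.9, -55.0). Then |MS| = |S − M| = 75.0.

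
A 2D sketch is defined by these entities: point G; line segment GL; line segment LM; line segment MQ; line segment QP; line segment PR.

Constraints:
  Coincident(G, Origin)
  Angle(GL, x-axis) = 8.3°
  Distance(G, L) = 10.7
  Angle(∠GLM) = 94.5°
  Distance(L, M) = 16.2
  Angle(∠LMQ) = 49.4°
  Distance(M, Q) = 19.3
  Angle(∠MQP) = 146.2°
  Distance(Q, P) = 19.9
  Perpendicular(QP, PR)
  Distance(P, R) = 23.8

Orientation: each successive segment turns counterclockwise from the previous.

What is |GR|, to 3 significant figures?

25.1

∠MQP = 146.2° gives QP at -102° from the x-axis; with |QP| = 19.9, P = (-8.34, -15.3). The perpendicularity gives PR at right angles to QP, so PR runs at -11.8°; with |PR| = 23.8, R = (15.0, -20.1). Then |GR| = |R − G| = 25.1.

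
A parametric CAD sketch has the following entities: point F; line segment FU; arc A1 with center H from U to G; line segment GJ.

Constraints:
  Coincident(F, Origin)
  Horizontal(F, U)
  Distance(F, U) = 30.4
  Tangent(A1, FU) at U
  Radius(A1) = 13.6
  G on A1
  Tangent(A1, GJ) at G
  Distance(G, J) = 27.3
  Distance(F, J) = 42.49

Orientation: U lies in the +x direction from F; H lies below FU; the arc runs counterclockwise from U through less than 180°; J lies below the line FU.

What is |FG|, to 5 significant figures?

21.027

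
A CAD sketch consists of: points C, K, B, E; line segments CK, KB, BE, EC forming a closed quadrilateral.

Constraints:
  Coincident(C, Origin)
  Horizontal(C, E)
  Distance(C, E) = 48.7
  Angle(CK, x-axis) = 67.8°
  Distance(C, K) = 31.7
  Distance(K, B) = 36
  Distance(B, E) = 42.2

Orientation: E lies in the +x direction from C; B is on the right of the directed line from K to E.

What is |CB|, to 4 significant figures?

9.398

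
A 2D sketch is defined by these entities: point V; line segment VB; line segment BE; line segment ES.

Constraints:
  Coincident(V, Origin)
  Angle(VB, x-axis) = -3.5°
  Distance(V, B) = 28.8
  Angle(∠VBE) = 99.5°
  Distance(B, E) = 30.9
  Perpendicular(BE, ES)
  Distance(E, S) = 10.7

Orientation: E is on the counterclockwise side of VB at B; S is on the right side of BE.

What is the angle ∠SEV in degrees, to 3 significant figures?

129°

∠VBE = 99.5°, so BE runs at -3.5° + (180° − 99.5°) = 77.0° from the x-axis; with |BE| = 30.9, E = B + 30.9·(cos 77.0°, sin 77.0°) = (35.7, 28.3). BE ⟂ ES; with |ES| = 10.7 on the right of BE, S = E + 10.7·(0.974, -0.225) = (46.1, 25.9). Then cos ∠SEV = ES·EV / (|ES||EV|), giving 129°.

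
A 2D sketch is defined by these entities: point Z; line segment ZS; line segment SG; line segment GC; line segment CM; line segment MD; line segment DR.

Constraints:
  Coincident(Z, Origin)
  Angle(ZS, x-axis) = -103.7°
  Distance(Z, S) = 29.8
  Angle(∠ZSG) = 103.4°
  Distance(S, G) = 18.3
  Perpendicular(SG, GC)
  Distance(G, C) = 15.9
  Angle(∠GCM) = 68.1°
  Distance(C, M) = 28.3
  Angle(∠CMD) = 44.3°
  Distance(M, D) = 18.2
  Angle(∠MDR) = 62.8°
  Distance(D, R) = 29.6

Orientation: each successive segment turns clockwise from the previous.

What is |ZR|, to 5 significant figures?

13.342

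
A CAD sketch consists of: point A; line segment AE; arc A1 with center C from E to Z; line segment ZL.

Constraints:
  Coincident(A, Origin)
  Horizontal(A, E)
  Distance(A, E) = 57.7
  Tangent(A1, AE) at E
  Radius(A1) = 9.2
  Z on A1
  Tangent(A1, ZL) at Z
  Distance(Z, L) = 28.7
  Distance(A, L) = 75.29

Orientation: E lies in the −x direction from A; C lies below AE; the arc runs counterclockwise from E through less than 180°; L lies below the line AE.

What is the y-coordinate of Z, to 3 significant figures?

-9.90

A is at the origin; AE is horizontal with |AE| = 57.7 and E on the −x side, so E = (-57.7, 0.00). A1 meets AE tangentially, so CE is at right angles to AE, so C = E + (0, -9.2) = (-57.7, -9.20). Since CZ ⟂ ZL (tangency), |CL| = √(9.2² + 28.7²) = 30.1 regardless of where Z sits on A1. So L lies on both circle(A, 75.29) and circle(C, 30.1); the below-AE intersection is L = (-64.7, -38.5). Z is the foot of the tangent from L: Z = (-66.9, -9.90).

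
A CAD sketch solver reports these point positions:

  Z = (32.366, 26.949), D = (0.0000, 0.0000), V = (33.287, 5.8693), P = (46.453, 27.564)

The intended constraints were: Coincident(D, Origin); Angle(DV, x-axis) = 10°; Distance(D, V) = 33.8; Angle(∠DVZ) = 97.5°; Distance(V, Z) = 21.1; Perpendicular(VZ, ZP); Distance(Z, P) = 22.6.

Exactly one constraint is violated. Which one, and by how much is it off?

Distance(Z, P) = 22.6 — off by 8.50.

D = (0.00, 0.00) ✓; DV at 10.00° ✓; |DV| = 33.80 ✓; ∠DVZ = 97.50° ✓; |VZ| = 21.10 ✓; ∠(VZ, ZP) = 90.00° ✓; |ZP| = 14.10 ✗.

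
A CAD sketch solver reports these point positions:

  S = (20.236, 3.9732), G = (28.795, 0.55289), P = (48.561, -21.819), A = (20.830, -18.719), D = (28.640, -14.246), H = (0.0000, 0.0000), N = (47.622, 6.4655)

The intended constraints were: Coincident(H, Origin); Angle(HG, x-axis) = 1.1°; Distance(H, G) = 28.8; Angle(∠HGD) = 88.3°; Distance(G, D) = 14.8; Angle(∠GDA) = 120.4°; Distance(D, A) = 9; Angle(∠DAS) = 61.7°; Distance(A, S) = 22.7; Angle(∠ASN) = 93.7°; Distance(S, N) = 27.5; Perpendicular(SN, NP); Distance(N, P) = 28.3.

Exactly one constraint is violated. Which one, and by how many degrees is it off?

Perpendicular(SN, NP) — off by 3.30°.

H = (0.00, 0.00) ✓; HG at 1.100° ✓; |HG| = 28.80 ✓; ∠HGD = 88.30° ✓; |GD| = 14.80 ✓; ∠GDA = 120.4° ✓; |DA| = 9.000 ✓; ∠DAS = 61.70° ✓; |AS| = 22.70 ✓; ∠ASN = 93.70° ✓; |SN| = 27.50 ✓; ∠(SN, NP) = 93.30° ✗; |NP| = 28.30 ✓.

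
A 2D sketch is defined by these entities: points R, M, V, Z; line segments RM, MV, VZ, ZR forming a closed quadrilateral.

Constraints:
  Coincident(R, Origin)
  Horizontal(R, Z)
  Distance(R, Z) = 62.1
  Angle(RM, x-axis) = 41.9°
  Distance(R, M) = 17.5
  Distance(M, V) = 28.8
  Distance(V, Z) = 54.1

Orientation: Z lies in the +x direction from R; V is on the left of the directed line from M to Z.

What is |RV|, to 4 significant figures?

45.20

R is at the origin; RZ is horizontal with |RZ| = 62.1 and Z in +x, so Z = (62.1, 0). RM runs at 41.9° with |RM| = 17.5, so M = (13.03, 11.69). V is determined by |MV| = 28.8 and |VZ| = 54.1 together: it lies at the intersection of circle(M, 28.8) and circle(Z, 54.1). With |MZ| = 50.45, the foot of the radical line on MZ is 4.436 from M and the perpendicular offset is √(28.8² − 4.436²) = 28.46. Taking the left-of-MZ solution: V = (23.93, 38.34).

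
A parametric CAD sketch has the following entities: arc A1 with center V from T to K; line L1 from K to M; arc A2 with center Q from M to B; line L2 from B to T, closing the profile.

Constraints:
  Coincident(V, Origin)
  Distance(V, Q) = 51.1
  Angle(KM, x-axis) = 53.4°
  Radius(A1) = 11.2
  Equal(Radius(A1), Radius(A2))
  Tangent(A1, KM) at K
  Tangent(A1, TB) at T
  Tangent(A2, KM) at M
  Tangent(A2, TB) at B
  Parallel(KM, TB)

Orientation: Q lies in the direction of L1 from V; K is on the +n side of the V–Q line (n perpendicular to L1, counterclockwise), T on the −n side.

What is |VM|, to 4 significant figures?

52.31

Tangency of A1 to both parallel lines with radius 11.2 puts K and T at V ± 11.2·n: K = (-8.992, 6.678), T = (8.992, -6.678). Equal radii place M and B the same way about Q: M = Q + 11.2·n = (21.48, 47.70), B = Q − 11.2·n = (39.46, 34.35). Then |VM| = |M − V| = 52.31.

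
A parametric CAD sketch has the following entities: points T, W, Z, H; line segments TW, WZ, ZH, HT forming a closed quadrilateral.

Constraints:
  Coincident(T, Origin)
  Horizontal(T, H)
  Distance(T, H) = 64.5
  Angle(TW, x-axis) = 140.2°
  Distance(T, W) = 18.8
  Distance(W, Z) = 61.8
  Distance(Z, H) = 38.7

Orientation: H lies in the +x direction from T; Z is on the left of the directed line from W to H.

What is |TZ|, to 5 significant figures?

54.658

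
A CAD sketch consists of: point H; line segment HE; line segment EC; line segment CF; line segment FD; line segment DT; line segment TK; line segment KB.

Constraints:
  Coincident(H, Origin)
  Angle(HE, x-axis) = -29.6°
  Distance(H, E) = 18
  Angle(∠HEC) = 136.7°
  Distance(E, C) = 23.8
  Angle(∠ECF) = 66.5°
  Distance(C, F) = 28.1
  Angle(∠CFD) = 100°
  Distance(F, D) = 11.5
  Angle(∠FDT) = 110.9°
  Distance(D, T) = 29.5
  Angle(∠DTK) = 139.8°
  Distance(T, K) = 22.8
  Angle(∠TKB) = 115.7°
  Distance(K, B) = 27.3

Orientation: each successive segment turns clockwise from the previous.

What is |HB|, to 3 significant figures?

60.8

H is at the origin; HE runs at -29.6° with length 18.0, so E = (15.7, -8.89). ∠HEC = 136.7° gives EC at -72.9° from the x-axis; with |EC| = 23.8, C = (22.6, -31.6). ∠ECF = 66.5° gives CF at 174° from the x-axis; with |CF| = 28.1, F = (-5.28, -28.5). ∠CFD = 100.0° gives FD at 93.6° from the x-axis; with |FD| = 11.5, D = (-6.00, -17.0). ∠FDT = 110.9° gives DT at 24.5° from the x-axis; with |DT| = 29.5, T = (20.8, -4.80). ∠DTK = 139.8° gives TK at -15.7° from the x-axis; with |TK| = 22.8, K = (42.8, -11.0). ∠TKB = 115.7° gives KB at -80.0° from the x-axis; with |KB| = 27.3, B = (47.5, -37.9). Then |HB| = |B − H| = 60.8.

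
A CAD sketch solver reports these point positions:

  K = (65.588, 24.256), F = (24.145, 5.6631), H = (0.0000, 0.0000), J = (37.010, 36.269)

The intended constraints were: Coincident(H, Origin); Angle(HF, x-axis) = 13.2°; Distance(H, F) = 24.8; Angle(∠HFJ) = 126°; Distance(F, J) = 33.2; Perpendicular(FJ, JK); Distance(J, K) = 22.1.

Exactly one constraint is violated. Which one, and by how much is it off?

Distance(J, K) = 22.1 — off by 8.90.

H = (0.00, 0.00) ✓; HF at 13.20° ✓; |HF| = 24.80 ✓; ∠HFJ = 126.0° ✓; |FJ| = 33.20 ✓; ∠(FJ, JK) = 90.00° ✓; |JK| = 31.00 ✗.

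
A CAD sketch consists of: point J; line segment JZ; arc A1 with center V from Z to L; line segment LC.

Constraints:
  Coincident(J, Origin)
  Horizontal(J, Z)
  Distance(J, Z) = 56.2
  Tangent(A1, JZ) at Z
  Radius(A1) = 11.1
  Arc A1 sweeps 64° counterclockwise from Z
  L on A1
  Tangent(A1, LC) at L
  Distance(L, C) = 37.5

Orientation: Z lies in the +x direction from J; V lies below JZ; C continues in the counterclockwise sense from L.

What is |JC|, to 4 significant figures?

49.82

J is at the origin; JZ is horizontal with |JZ| = 56.2 and Z on the +x side, so Z = (56.20, 0.000). The tangent condition forces VZ to be normal to JZ, so V = Z + (0, -11.1) = (56.20, -11.10). On A1, Z sits at bearing 90° from V; a 64° counterclockwise sweep puts L at bearing 154°, so L = V + 11.1·(cos 154°, sin 154°) = (46.22, -6.234). The tangent condition forces VL to be normal to LC, so LC runs along (−sin 154°, cos 154°); with |LC| = 37.5, C = (29.78, -39.94). Then |JC| = |C − J| = 49.82.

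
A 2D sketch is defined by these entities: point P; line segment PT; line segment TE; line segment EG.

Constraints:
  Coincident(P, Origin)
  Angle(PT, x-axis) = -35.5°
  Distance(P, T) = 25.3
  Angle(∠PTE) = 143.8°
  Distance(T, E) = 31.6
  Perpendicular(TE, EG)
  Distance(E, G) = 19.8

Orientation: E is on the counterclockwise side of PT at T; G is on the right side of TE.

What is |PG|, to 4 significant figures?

62.55

P is at the origin; PT runs at -35.5° with length 25.3, so T = 25.3·(cos -35.5°, sin -35.5°) = (20.60, -14.69). ∠PTE = 143.8°, so TE runs at -35.5° + (180° − 143.8°) = 0.7000° from the x-axis; with |TE| = 31.6, E = T + 31.6·(cos 0.7000°, sin 0.7000°) = (52.19, -14.31). TE ⟂ EG; with |EG| = 19.8 on the right of TE, G = E + 19.8·(0.01222, -0.9999) = (52.44, -34.10). Then |PG| = |G − P| = 62.55.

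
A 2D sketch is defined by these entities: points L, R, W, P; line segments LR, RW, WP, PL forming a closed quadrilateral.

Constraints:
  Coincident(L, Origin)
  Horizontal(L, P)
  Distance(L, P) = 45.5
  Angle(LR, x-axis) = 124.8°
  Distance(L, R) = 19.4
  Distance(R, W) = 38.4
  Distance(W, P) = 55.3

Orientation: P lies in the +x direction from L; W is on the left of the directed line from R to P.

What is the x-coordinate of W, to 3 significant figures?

13.7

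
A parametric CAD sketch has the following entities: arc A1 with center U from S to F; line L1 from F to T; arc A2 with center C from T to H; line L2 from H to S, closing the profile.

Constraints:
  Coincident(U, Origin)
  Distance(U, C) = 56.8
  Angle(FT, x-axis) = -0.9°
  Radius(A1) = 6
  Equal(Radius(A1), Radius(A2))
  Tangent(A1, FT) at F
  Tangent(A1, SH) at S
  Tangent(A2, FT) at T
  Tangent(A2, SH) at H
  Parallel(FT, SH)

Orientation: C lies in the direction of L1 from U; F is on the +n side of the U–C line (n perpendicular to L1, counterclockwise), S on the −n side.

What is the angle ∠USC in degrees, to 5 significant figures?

83.970°

The slot axis is L1's direction at -0.9°, so u = (cos -0.9°, sin -0.9°) = (0.99988, -0.015707) and n = (−sin -0.9°, cos -0.9°) = (0.015707, 0.99988). U is at the origin and C lies 56.8 along u from U, so C = 56.8·u = (56.793, -0.89218). Tangency of A1 to both parallel lines with radius 6.0 puts F and S at U ± 6.0·n: F = (0.094244, 5.9993), S = (-0.094244, -5.9993). Then cos ∠USC = SU·SC / (|SU||SC|), giving 83.970°.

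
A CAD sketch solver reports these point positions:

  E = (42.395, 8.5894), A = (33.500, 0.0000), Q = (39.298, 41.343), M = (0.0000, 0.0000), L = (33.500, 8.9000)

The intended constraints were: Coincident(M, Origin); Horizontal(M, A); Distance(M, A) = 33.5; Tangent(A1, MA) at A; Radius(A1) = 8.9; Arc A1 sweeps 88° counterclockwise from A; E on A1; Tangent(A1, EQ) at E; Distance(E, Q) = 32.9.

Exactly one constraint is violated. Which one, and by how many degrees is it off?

Tangent(A1, EQ) at E — off by 7.40°.

M = (0.00, 0.00) ✓; M.y = 0.00, A.y = 0.00 ✓; |MA| = 33.50 ✓; ∠(LA, AM) = 90.00° ✓; |LA| = 8.900 ✓; bearing(L→E) − bearing(L→A) = 88.00° ✓; |LE| = 8.900 ✓; ∠(LE, EQ) = 82.60° ✗; |EQ| = 32.90 ✓.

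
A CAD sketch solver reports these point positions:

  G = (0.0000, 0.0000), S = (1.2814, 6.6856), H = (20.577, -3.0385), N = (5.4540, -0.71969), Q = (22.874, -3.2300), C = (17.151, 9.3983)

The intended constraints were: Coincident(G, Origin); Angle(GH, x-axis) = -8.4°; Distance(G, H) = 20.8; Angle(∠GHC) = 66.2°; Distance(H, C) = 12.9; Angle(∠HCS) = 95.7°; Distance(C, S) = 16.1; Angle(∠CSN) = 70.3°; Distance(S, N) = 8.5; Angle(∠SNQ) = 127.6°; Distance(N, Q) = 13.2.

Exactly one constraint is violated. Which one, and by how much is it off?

Distance(N, Q) = 13.2 — off by 4.40.

G = (0.00, 0.00) ✓; GH at -8.400° ✓; |GH| = 20.80 ✓; ∠GHC = 66.20° ✓; |HC| = 12.90 ✓; ∠HCS = 95.70° ✓; |CS| = 16.10 ✓; ∠CSN = 70.30° ✓; |SN| = 8.500 ✓; ∠SNQ = 127.6° ✓; |NQ| = 17.60 ✗.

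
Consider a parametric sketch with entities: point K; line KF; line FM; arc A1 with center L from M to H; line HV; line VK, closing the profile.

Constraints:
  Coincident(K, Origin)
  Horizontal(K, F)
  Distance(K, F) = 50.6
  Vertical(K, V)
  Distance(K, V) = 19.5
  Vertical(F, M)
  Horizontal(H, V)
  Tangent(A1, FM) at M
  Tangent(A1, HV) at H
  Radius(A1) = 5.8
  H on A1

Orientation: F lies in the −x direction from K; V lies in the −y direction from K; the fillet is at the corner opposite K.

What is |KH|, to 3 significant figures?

48.9

K is at the origin; KF is horizontal with |KF| = 50.6 and F on the −x side, so F = (-50.6, 0.00). KV is vertical with |KV| = 19.5 and V on the −y side, so V = (0.00, -19.5). The virtual corner opposite K is at (-50.6, -19.5). The tangent condition forces LM to be normal to FM and tangency of A1 to HV means the radius LH is perpendicular to HV, with radius 5.8, so the center L sits 5.8 in from both sides at L = (-44.8, -13.7). That places the tangent points at M = (-50.6, -13.7) on FM and H = (-44.8, -19.5) on HV. Then |KH| = |H − K| = 48.9.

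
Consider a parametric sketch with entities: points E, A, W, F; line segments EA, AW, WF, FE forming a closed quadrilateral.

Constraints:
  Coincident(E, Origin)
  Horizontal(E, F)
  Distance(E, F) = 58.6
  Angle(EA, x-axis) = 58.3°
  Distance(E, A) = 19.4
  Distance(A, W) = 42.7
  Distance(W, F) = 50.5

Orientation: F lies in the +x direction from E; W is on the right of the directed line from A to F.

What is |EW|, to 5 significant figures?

30.049

Checks: |AW| = 42.70 ✓; |WF| = 50.50 ✓.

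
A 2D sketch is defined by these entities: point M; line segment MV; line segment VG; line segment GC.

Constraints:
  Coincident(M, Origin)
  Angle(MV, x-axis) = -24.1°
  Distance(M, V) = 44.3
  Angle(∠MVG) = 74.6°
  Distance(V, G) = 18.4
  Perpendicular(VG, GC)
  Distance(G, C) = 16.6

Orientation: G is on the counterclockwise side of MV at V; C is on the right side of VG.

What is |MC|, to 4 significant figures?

59.68

M is at the origin; MV runs at -24.1° with length 44.3, so V = 44.3·(cos -24.1°, sin -24.1°) = (40.44, -18.09). ∠MVG = 74.6°, so VG runs at -24.1° + (180° − 74.6°) = 81.30° from the x-axis; with |VG| = 18.4, G = V + 18.4·(cos 81.30°, sin 81.30°) = (43.22, 0.09925). VG ⟂ GC; with |GC| = 16.6 on the right of VG, C = G + 16.6·(0.9885, -0.1513) = (59.63, -2.412). Then |MC| = |C − M| = 59.68.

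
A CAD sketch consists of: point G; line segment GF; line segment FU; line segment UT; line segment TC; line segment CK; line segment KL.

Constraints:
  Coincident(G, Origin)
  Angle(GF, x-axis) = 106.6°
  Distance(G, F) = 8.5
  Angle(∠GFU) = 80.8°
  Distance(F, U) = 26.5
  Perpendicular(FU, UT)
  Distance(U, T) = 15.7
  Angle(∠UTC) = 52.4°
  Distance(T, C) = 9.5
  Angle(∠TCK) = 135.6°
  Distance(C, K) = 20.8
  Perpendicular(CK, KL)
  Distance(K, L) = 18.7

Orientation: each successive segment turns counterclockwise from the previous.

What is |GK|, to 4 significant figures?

24.10

∠UTC = 52.4° gives TC at 63.40° from the x-axis; with |TC| = 9.5, C = (-15.20, -9.028). ∠TCK = 135.6° gives CK at 107.8° from the x-axis; with |CK| = 20.8, K = (-21.56, 10.78). Then |GK| = |K − G| = 24.10.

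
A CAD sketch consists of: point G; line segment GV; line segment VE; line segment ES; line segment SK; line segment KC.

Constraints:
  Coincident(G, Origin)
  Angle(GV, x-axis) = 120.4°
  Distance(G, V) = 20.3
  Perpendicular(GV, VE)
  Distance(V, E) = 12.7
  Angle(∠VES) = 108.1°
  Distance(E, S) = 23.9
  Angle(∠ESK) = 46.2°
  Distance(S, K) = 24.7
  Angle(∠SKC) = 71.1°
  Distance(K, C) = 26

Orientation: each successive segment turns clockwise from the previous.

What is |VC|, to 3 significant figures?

17.4

∠ESK = 46.2° gives SK at -175° from the x-axis; with |SK| = 24.7, K = (-6.04, 6.08). ∠SKC = 71.1° gives KC at 75.8° from the x-axis; with |KC| = 26.0, C = (0.343, 31.3). Then |VC| = |C − V| = 17.4.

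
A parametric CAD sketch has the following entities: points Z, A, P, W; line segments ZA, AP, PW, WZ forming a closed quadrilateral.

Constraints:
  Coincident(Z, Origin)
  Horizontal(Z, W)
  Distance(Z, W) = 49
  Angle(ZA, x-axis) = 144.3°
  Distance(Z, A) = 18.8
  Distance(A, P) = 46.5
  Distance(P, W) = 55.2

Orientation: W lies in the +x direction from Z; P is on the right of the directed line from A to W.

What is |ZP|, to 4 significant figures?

31.71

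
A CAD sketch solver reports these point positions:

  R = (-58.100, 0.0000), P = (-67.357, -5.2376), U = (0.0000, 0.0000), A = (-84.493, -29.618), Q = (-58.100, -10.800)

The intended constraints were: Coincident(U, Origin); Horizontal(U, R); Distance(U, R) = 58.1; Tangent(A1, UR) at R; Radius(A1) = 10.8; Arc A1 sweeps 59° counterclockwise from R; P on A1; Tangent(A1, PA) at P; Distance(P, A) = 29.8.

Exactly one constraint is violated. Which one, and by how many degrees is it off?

Tangent(A1, PA) at P — off by 4.10°.

U = (0.00, 0.00) ✓; U.y = 0.00, R.y = 0.00 ✓; |UR| = 58.10 ✓; ∠(QR, RU) = 90.00° ✓; |QR| = 10.80 ✓; bearing(Q→P) − bearing(Q→R) = 59.00° ✓; |QP| = 10.80 ✓; ∠(QP, PA) = 94.10° ✗; |PA| = 29.80 ✓.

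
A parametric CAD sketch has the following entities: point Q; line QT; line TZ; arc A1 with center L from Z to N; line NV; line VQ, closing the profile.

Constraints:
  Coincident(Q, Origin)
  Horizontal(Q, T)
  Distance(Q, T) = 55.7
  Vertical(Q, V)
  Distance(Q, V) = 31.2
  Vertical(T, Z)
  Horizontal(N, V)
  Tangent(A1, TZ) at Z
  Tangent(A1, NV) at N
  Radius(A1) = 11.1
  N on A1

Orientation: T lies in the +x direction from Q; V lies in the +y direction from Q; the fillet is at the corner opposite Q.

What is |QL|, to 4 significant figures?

48.92

QV is vertical with |QV| = 31.2 and V on the +y side, so V = (0.000, 31.20). The virtual corner opposite Q is at (55.70, 31.20). Since A1 is tangent to TZ there, LZ ⟂ TZ and tangency of A1 to NV means the radius LN is perpendicular to NV, with radius 11.1, so the center L sits 11.1 in from both sides at L = (44.60, 20.10). Then |QL| = |L − Q| = 48.92.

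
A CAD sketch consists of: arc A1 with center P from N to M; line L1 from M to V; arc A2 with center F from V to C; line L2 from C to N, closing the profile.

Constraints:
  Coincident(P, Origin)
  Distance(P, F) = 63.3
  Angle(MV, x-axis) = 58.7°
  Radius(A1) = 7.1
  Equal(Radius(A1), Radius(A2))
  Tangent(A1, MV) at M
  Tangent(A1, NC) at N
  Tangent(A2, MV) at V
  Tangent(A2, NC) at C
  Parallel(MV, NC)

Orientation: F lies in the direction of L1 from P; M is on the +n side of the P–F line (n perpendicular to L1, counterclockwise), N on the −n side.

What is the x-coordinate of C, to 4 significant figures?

38.95

Tangency of A1 to both parallel lines with radius 7.1 puts M and N at P ± 7.1·n: M = (-6.067, 3.689), N = (6.067, -3.689). Equal radii place V and C the same way about F: V = F + 7.1·n = (26.82, 57.78), C = F − 7.1·n = (38.95, 50.40). So C.x = 38.95.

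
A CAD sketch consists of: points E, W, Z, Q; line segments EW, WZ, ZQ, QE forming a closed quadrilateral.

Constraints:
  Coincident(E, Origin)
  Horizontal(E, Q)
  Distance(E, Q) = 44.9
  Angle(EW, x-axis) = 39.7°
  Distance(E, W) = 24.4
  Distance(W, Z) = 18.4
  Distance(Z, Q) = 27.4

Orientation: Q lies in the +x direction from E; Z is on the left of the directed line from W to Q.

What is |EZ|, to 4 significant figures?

42.70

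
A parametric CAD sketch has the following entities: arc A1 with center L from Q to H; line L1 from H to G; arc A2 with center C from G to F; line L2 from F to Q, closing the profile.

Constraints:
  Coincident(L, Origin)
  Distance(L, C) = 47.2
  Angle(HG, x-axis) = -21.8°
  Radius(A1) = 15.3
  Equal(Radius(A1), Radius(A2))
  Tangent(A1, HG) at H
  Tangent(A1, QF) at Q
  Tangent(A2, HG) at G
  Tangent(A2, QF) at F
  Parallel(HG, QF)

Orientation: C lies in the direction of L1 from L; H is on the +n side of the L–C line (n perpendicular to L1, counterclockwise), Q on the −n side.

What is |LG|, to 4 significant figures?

49.62

The slot axis is L1's direction at -21.8°, so u = (cos -21.8°, sin -21.8°) = (0.9285, -0.3714) and n = (−sin -21.8°, cos -21.8°) = (0.3714, 0.9285). L is at the origin and C lies 47.2 along u from L, so C = 47.2·u = (43.82, -17.53). Tangency of A1 to both parallel lines with radius 15.3 puts H and Q at L ± 15.3·n: H = (5.682, 14.21), Q = (-5.682, -14.21). Equal radii place G and F the same way about C: G = C + 15.3·n = (49.51, -3.323), F = C − 15.3·n = (38.14, -31.73). Then |LG| = |G − L| = 49.62.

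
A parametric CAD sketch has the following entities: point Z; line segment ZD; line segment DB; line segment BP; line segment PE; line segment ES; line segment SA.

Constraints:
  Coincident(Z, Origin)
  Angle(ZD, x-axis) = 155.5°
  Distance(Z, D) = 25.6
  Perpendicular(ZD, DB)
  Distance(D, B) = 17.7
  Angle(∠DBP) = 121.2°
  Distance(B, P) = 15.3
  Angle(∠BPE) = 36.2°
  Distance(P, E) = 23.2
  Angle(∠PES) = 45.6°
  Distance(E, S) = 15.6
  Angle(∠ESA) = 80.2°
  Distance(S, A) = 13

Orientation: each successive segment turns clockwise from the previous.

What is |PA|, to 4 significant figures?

4.719

Z is at the origin; ZD runs at 155.5° with length 25.6, so D = (-23.30, 10.62). ZD ⟂ DB, so DB runs at 65.50°; with |DB| = 17.7, B = (-15.95, 26.72). ∠DBP = 121.2° gives BP at 6.700° from the x-axis; with |BP| = 15.3, P = (-0.7594, 28.51). ∠BPE = 36.2° gives PE at -137.1° from the x-axis; with |PE| = 23.2, E = (-17.75, 12.71). ∠PES = 45.6° gives ES at 88.50° from the x-axis; with |ES| = 15.6, S = (-17.35, 28.31). ∠ESA = 80.2° gives SA at -11.30° from the x-axis; with |SA| = 13.0, A = (-4.598, 25.76). Then |PA| = |A − P| = 4.719.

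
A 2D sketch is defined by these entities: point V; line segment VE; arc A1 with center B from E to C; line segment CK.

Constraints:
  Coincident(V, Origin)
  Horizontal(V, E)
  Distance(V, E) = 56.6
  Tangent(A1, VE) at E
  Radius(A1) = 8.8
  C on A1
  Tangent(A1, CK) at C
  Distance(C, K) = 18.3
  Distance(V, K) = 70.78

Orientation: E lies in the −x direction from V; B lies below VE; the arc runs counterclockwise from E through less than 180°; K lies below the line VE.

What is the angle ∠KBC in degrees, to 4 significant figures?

64.32°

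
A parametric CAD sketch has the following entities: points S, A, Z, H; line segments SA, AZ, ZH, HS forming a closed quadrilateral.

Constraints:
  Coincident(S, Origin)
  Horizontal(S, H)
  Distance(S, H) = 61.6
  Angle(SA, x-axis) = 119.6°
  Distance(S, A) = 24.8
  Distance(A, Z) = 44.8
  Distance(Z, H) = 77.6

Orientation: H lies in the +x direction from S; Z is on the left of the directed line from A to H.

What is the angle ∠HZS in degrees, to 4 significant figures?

51.16°

Checks: |AZ| = 44.80 ✓; |ZH| = 77.60 ✓.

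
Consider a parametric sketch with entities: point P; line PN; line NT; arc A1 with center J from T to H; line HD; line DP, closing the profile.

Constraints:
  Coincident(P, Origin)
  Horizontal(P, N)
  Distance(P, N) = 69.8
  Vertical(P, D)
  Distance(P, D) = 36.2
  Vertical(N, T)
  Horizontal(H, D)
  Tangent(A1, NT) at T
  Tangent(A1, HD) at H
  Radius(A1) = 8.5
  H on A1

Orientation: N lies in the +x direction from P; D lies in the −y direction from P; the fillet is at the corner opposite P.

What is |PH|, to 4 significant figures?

71.19

The virtual corner opposite P is at (69.80, -36.20). Tangency of A1 to NT means the radius JT is perpendicular to NT and A1 meets HD tangentially, so JH is at right angles to HD, with radius 8.5, so the center J sits 8.5 in from both sides at J = (61.30, -27.70). That places the tangent points at T = (69.80, -27.70) on NT and H = (61.30, -36.20) on HD. Then |PH| = |H − P| = 71.19.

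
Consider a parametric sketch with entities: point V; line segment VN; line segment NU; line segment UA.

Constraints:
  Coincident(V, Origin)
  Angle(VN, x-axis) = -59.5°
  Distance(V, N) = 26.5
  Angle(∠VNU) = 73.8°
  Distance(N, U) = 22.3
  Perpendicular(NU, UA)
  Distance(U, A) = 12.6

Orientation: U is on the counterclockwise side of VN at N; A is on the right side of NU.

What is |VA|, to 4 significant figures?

40.86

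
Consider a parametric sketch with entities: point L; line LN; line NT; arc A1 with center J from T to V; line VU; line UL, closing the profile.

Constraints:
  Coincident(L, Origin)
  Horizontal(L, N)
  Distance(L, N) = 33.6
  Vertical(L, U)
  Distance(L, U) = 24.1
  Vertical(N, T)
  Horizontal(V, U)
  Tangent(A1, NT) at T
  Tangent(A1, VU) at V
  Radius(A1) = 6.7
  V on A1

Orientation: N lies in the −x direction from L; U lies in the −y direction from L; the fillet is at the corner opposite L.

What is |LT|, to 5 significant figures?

37.838

The virtual corner opposite L is at (-33.600, -24.100). Since A1 is tangent to NT there, JT ⟂ NT and since A1 is tangent to VU there, JV ⟂ VU, with radius 6.7, so the center J sits 6.7 in from both sides at J = (-26.900, -17.400). That places the tangent points at T = (-33.600, -17.400) on NT and V = (-26.900, -24.100) on VU. Then |LT| = |T − L| = 37.838.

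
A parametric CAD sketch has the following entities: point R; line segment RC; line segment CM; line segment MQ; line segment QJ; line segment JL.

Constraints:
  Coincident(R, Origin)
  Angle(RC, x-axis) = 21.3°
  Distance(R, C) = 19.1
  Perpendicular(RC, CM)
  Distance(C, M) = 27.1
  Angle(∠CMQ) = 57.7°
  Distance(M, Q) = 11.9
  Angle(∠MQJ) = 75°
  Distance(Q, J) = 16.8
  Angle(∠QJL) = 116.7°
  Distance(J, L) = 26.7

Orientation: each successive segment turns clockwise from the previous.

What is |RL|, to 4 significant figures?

50.02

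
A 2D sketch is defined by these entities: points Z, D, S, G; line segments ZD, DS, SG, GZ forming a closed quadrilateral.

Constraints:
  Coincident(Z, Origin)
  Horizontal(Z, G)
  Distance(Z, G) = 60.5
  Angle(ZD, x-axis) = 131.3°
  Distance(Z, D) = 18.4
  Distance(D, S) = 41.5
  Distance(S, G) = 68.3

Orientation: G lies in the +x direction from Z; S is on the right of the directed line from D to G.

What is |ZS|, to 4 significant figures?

26.64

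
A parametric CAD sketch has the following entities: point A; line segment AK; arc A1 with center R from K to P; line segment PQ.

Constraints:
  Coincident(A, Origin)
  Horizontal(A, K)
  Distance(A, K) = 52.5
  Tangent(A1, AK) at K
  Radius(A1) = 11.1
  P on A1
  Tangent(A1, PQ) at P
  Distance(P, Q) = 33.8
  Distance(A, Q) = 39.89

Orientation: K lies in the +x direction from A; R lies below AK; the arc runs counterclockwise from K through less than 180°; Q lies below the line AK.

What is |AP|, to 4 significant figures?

43.73

Checks: |RP| = 11.10 ✓; ∠(RP, PQ) = 90.00° ✓; |PQ| = 33.80 ✓; |AQ| = 39.89 ✓.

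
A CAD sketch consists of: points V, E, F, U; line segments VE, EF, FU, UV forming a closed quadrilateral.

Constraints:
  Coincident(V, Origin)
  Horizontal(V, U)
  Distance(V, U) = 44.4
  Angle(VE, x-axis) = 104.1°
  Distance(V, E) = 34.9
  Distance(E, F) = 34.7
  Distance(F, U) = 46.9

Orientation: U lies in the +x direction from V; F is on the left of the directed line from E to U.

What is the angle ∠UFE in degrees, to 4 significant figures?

99.56°

Checks: |EF| = 34.70 ✓; |FU| = 46.90 ✓.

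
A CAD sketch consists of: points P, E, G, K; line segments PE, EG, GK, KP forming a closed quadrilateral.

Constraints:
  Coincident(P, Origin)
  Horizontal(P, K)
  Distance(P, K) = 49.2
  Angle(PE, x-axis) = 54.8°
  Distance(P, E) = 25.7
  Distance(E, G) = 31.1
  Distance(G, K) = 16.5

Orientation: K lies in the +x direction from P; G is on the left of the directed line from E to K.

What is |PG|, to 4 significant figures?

48.28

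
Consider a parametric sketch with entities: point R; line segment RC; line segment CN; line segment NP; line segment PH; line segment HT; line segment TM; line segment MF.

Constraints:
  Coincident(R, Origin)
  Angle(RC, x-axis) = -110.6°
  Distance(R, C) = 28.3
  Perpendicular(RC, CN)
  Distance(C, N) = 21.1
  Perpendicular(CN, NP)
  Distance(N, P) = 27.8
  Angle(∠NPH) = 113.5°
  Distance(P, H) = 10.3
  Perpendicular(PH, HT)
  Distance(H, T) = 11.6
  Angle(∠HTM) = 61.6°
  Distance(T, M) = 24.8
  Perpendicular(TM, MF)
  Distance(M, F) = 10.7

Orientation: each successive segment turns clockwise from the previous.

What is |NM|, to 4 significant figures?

25.69

R is at the origin; RC runs at -110.6° with length 28.3, so C = (-9.957, -26.49). RC is perpendicular to CN, so CN runs at 159.4°; with |CN| = 21.1, N = (-29.71, -19.07). The perpendicularity gives NP at right angles to CN, so NP runs at 69.40°; with |NP| = 27.8, P = (-19.93, 6.956). ∠NPH = 113.5° gives PH at 2.900° from the x-axis; with |PH| = 10.3, H = (-9.640, 7.477). PH ⟂ HT, so HT runs at -87.10°; with |HT| = 11.6, T = (-9.053, -4.108). ∠HTM = 61.6° gives TM at 154.5° from the x-axis; with |TM| = 24.8, M = (-31.44, 6.568). Then |NM| = |M − N| = 25.69.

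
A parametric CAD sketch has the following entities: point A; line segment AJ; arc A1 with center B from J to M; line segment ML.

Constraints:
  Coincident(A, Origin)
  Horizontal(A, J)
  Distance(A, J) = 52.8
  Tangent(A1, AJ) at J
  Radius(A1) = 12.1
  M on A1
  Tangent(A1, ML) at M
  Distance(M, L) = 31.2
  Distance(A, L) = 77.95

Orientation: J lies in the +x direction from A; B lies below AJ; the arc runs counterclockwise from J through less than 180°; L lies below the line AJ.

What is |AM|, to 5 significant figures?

48.276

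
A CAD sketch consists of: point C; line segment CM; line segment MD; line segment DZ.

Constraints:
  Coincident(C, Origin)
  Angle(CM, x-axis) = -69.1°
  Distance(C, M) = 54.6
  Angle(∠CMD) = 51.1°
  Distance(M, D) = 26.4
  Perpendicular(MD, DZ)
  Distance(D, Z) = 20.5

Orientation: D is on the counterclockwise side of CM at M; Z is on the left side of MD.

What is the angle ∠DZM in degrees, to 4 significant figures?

52.17°

C is at the origin; CM runs at -69.1° with length 54.6, so M = 54.6·(cos -69.1°, sin -69.1°) = (19.48, -51.01). ∠CMD = 51.1°, so MD runs at -69.1° + (180° − 51.1°) = 59.80° from the x-axis; with |MD| = 26.4, D = M + 26.4·(cos 59.80°, sin 59.80°) = (32.76, -28.19). MD is perpendicular to DZ; with |DZ| = 20.5 on the left of MD, Z = D + 20.5·(-0.8643, 0.5030) = (15.04, -17.88). Then cos ∠DZM = ZD·ZM / (|ZD||ZM|), giving 52.17°.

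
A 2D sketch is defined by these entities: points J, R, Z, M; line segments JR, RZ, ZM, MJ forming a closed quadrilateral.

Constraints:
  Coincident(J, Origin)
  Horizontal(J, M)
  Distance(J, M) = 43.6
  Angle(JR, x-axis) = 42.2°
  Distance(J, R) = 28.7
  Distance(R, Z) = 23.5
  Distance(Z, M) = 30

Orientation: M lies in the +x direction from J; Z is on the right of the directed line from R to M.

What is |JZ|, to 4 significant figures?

14.07

Checks: |RZ| = 23.50 ✓; |ZM| = 30.00 ✓.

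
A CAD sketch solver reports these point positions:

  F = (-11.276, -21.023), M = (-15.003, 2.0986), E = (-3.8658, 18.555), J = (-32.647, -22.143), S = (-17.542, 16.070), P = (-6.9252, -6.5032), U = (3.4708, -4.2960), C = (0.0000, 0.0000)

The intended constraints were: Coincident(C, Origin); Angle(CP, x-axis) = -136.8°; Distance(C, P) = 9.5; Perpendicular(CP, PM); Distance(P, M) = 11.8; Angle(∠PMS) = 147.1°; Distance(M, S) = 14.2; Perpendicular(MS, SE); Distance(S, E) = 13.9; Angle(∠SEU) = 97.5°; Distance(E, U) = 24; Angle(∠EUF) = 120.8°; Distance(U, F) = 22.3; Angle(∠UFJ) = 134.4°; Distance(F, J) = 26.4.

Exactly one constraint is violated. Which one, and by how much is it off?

Distance(F, J) = 26.4 — off by 5.00.

C = (0.00, 0.00) ✓; CP at -136.8° ✓; |CP| = 9.500 ✓; ∠(CP, PM) = 90.00° ✓; |PM| = 11.80 ✓; ∠PMS = 147.1° ✓; |MS| = 14.20 ✓; ∠(MS, SE) = 90.00° ✓; |SE| = 13.90 ✓; ∠SEU = 97.50° ✓; |EU| = 24.00 ✓; ∠EUF = 120.8° ✓; |UF| = 22.30 ✓; ∠UFJ = 134.4° ✓; |FJ| = 21.40 ✗.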